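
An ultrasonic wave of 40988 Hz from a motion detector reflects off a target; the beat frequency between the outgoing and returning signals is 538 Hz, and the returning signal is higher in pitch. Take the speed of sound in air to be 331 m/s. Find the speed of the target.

2.16 m/s

Double Doppler shift off a moving reflector: f₂ = f₀ · (v + u)/(v − u) (u > 0 toward emitter).
Returning signal is higher, so f₂ = f₀ + Δf = 40988 + 538 = 41526 Hz.
Rearranging, u = v · (f₂ − f₀)/(f₂ + f₀) = 331 × 538/82514 ≈ 2.16 m/s.
So the target is moving at 2.16 m/s toward the emitter.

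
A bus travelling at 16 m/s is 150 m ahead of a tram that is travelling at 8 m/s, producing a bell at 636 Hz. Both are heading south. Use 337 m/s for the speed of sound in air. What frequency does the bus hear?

621 Hz

The bus is ahead, so the tram is moving toward it while the bus is moving away from the tram.
Both move, so f' = f · (v − v_o)/(v − v_s).
f' = 636 × (337 − 16)/(337 − 8) = 636 × 321/329 ≈ 621 Hz.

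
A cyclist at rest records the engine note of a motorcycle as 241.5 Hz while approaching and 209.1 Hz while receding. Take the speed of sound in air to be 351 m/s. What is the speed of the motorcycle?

f₁/f₂ = (v + v_s)/(v − v_s), so v_s = v · (f₁ − f₂)/(f₁ + f₂).
v_s = 351 × (241.5 − 209.1)/(241.5 + 209.1) = 351 × 32.4/450.6 ≈ 25 m/s.

25 m/s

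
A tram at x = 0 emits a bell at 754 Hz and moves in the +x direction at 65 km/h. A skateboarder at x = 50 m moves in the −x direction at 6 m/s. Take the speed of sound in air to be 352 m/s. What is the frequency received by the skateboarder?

808 Hz

65 km/h = 18.06 m/s.
The observer lies on the +x side, so the source is heading toward the observer and the observer is heading toward the source.
General Doppler shift: f' = f · (v + v_o)/(v − v_s).
f' = 754 × (352 + 6)/(352 − 18.06) = 754 × 358/333.94 ≈ 808 Hz.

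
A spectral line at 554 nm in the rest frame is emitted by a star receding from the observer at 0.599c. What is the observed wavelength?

Relativistic Doppler for wavelength: λ' = λ₀ · √((1 + β)/(1 − β)).
λ' = 554 × √(1.5990/0.4010) = 554 × 1.99688 ≈ 1106.3 nm.

1106.3 nm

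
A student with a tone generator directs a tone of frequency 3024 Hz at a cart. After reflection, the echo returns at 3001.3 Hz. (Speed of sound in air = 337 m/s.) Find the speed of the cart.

1.27 m/s

Double Doppler shift off a moving reflector: f₂ = f₀ · (v + u)/(v − u) (u > 0 toward emitter).
Rearranging, u = v · (f₂ − f₀)/(f₂ + f₀) = 337 × -22.7/6025.3 ≈ -1.27 m/s.
So the cart is moving at 1.27 m/s away from the emitter.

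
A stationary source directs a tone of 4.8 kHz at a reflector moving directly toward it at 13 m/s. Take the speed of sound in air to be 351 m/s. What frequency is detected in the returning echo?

At the reflector (a moving observer), f₁ = f₀ · (v + u)/v = 4.8 × 364/351 ≈ 4.98 kHz.
On reflection it acts as a source moving toward the stationary detector: f₂ = f₁ · v/(v − u) = 4.98 × 351/338 ≈ 5.17 kHz.
Equivalently f₂ = f₀ · (v + u)/(v − u).

5.17 kHz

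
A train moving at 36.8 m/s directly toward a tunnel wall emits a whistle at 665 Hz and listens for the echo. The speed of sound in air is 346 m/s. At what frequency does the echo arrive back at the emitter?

823 Hz

The tunnel wall receives the sound from a moving source: f₁ = f₀ · v/(v − v_e) = 665 × 346/309.2 ≈ 744 Hz.
On the return leg the train is a moving observer: f₂ = f₁ · (v + v_e)/v = 744 × 382.8/346 ≈ 823 Hz.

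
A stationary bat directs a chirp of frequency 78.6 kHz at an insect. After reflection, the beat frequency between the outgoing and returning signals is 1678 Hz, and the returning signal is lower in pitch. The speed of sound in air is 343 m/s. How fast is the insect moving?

Double Doppler shift off a moving reflector: f₂ = f₀ · (v + u)/(v − u) (u > 0 toward emitter).
Returning signal is lower, so f₂ = f₀ − Δf = 78600 − 1678 = 76922 Hz.
Rearranging, u = v · (f₂ − f₀)/(f₂ + f₀) = 343 × -1678/155522 ≈ -3.7 m/s.
So the insect is moving at 3.7 m/s away from the emitter.

3.7 m/s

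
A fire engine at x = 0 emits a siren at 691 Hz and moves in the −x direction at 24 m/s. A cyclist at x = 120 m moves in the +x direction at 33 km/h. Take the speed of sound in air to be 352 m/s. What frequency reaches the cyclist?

33 km/h = 9.167 m/s.
The observer lies on the +x side, so the source is heading away from the observer and the observer is heading away from the source.
With source receding and observer receding, f' = f · (v − v_o)/(v + v_s).
f' = 691 × (352 − 9.167)/(352 + 24) = 691 × 342.83/376 ≈ 630 Hz.

630 Hz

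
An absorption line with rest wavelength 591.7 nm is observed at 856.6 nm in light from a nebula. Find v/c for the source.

0.354

λ'/λ₀ = 1.4477 > 1 (redshift), so the source is receding.
λ'/λ₀ = √((1 + β)/(1 − β)) for a receding source ⇒ β = (r² − 1)/(r² + 1) with r = λ'/λ₀.
β = (2.0958 − 1)/(2.0958 + 1) ≈ 0.354.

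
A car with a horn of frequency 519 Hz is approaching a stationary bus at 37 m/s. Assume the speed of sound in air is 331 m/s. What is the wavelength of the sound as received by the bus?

56.6 cm

Only the source moves, toward the listener, so f' = f · v/(v − v_s).
f' = 519 × 331/(331 − 37) ≈ 584 Hz.
λ' = v/f' = 331/584.316 ≈ 56.6 cm.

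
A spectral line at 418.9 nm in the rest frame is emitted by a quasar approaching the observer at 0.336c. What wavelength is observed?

Relativistic Doppler for wavelength: λ' = λ₀ · √((1 − β)/(1 + β)).
λ' = 418.9 × √(0.6640/1.3360) = 418.9 × 0.70499 ≈ 295.3 nm.

295.3 nm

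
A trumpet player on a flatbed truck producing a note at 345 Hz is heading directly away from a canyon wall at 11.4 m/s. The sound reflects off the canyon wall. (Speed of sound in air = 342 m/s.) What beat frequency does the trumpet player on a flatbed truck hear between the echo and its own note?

22.3 Hz

The canyon wall receives the sound from a moving source: f₁ = f₀ · v/(v + v_e) = 345 × 342/353.4 ≈ 333.9 Hz.
On the return leg the trumpet player on a flatbed truck is a moving observer: f₂ = f₁ · (v − v_e)/v = 333.9 × 330.6/342 ≈ 322.7 Hz.
Equivalently f₂ = f₀ · (v − v_e)/(v + v_e).
Beat against the emitted tone: |f₂ − f₀| = 2v_e·f₀/(v + v_e) = 2 × 11.4 × 345/353.4 ≈ 22.3 Hz.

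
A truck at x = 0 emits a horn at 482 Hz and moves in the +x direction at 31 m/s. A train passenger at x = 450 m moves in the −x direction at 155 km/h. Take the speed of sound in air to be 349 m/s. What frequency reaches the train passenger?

155 km/h = 43.06 m/s.
The observer lies on the +x side, so the source is heading toward the observer and the observer is heading toward the source.
Both move, so f' = f · (v + v_o)/(v − v_s).
f' = 482 × (349 + 43.06)/(349 − 31) = 482 × 392.06/318 ≈ 594 Hz.

594 Hz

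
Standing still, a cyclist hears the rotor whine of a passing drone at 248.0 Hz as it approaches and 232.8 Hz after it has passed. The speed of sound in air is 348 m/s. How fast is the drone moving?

11.0 m/s

f₁/f₂ = (v + v_s)/(v − v_s), so v_s = v · (f₁ − f₂)/(f₁ + f₂).
v_s = 348 × (248.0 − 232.8)/(248.0 + 232.8) = 348 × 15.2/480.8 ≈ 11.0 m/s.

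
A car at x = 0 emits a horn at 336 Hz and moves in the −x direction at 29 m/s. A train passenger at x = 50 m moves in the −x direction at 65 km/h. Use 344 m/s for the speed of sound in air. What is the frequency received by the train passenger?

65 km/h = 18.06 m/s.
The observer lies on the +x side, so the source is heading away from the observer and the observer is heading toward the source.
General Doppler shift: f' = f · (v + v_o)/(v + v_s).
f' = 336 × (344 + 18.06)/(344 + 29) = 336 × 362.06/373 ≈ 326 Hz.

326 Hz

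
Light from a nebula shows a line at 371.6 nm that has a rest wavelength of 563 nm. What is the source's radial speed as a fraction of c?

0.393

λ'/λ₀ = 0.6600 < 1 (blueshift), so the source is approaching.
λ'/λ₀ = √((1 − β)/(1 + β)) for an approaching source ⇒ β = (1 − r²)/(1 + r²) with r = λ'/λ₀.
β = (1 − 0.4356)/(1 + 0.4356) ≈ 0.393.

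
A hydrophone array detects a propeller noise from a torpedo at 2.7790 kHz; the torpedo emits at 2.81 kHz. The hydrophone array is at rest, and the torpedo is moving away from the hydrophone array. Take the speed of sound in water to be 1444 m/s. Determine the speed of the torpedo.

16.1 m/s

f' = f · v/(v + v_s) ⇒ v_s = v · |1 − f/f'|.
v_s = 1444 × |1 − 2.81/2.7790| = 1444 × 0.01116 ≈ 16.1 m/s.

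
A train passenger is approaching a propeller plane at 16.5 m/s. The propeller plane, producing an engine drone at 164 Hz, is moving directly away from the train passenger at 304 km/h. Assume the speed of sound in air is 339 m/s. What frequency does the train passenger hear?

138 Hz

304 km/h = 84.44 m/s.
Both move, so f' = f · (v + v_o)/(v + v_s).
f' = 164 × (339 + 16.5)/(339 + 84.44) = 164 × 355.5/423.44 ≈ 138 Hz.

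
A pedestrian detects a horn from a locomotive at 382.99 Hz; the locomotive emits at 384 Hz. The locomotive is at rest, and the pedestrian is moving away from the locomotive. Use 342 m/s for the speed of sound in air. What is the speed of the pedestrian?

f' = f · (v − v_o)/v ⇒ v_o = v · |f'/f − 1|.
v_o = 342 × |382.99/384 − 1| = 342 × 0.00263 ≈ 0.90 m/s.

0.90 m/s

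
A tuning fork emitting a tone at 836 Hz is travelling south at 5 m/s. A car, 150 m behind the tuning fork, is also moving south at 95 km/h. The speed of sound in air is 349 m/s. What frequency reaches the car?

887 Hz

95 km/h = 26.39 m/s.
The car is behind, so the tuning fork is moving away from it while the car is moving toward the tuning fork.
Both move, so f' = f · (v + v_o)/(v + v_s).
f' = 836 × (349 + 26.39)/(349 + 5) = 836 × 375.39/354 ≈ 887 Hz.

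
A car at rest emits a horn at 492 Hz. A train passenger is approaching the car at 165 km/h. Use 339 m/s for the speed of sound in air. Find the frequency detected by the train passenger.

559 Hz

165 km/h = 45.83 m/s.
Only the observer moves, toward the source, so f' = f · (v + v_o)/v.
f' = 492 × (339 + 45.83)/339 = 492 × 384.83/339 ≈ 559 Hz.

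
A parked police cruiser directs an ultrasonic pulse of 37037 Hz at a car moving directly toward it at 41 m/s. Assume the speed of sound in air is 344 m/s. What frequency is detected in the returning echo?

At the car (a moving observer), f₁ = f₀ · (v + u)/v = 37037 × 385/344 ≈ 41451 Hz.
On reflection it acts as a source moving toward the stationary detector: f₂ = f₁ · v/(v − u) = 41451 × 344/303 ≈ 47060 Hz.
Equivalently f₂ = f₀ · (v + u)/(v − u).

47060 Hz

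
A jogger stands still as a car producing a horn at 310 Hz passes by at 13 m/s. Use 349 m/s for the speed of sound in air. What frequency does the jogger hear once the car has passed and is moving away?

Receding: f₂ = f · v/(v + v_s) = 310 × 349/362 ≈ 299 Hz.

299 Hz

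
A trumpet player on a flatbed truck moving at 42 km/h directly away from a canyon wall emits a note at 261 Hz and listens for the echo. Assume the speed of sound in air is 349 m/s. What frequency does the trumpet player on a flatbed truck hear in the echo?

42 km/h = 11.67 m/s.
The canyon wall receives the sound from a moving source: f₁ = f₀ · v/(v + v_e) = 261 × 349/360.67 ≈ 253 Hz.
On the return leg the trumpet player on a flatbed truck is a moving observer: f₂ = f₁ · (v − v_e)/v = 253 × 337.33/349 ≈ 244 Hz.
Equivalently f₂ = f₀ · (v − v_e)/(v + v_e).

244 Hz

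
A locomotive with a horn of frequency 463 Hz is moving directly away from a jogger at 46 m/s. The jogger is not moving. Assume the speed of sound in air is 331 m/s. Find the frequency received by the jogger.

Moving source, stationary observer: f' = f · v/(v + v_s) since the source is receding.
f' = 463 × 331/(331 + 46) = 463 × 331/377 ≈ 407 Hz.

407 Hz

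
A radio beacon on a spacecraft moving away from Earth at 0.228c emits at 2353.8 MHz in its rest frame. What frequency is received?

1866.3 MHz

Relativistic Doppler for frequency: f' = f₀ · √((1 − β)/(1 + β)).
f' = 2353.8 × √(0.7720/1.2280) = 2353.8 × 0.79288 ≈ 1866.3 MHz.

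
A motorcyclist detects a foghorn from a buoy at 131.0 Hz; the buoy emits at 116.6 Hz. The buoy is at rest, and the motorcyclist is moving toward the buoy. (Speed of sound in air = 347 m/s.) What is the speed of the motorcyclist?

43 m/s

f' = f · (v + v_o)/v ⇒ v_o = v · |f'/f − 1|.
v_o = 347 × |131.0/116.6 − 1| = 347 × 0.1235 ≈ 43 m/s.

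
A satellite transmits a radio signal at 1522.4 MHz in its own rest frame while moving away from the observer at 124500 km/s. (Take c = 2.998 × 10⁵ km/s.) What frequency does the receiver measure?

β = v/c = 124500/299800 = 0.4153.
Relativistic Doppler for frequency: f' = f₀ · √((1 − β)/(1 + β)).
f' = 1522.4 × √(0.5847/1.4153) = 1522.4 × 0.64277 ≈ 978.6 MHz.

978.6 MHz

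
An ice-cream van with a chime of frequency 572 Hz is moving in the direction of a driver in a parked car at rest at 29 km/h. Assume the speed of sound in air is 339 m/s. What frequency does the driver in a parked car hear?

29 km/h = 8.056 m/s.
Moving source, stationary observer: f' = f · v/(v − v_s) since the source is approaching.
f' = 572 × 339/(339 − 8.056) = 572 × 339/330.9 ≈ 586 Hz.

586 Hz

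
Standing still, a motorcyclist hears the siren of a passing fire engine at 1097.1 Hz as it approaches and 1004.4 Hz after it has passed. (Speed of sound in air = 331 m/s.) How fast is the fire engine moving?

f₁/f₂ = (v + v_s)/(v − v_s), so v_s = v · (f₁ − f₂)/(f₁ + f₂).
v_s = 331 × (1097.1 − 1004.4)/(1097.1 + 1004.4) = 331 × 92.7/2101.5 ≈ 14.6 m/s.

14.6 m/s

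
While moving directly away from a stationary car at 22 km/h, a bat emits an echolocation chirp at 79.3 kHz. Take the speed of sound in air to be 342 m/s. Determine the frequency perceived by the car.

77.9 kHz

22 km/h = 6.111 m/s.
Only the source moves, away from the listener, so f' = f · v/(v + v_s).
f' = 79.3 × 342/(342 + 6.111) = 79.3 × 342/348.1 ≈ 77.9 kHz.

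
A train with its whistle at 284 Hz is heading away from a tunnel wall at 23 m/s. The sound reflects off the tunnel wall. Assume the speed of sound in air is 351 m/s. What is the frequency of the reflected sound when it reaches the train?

249 Hz

The tunnel wall receives the sound from a moving source: f₁ = f₀ · v/(v + v_e) = 284 × 351/374 ≈ 267 Hz.
On the return leg the train is a moving observer: f₂ = f₁ · (v − v_e)/v = 267 × 328/351 ≈ 249 Hz.
Equivalently f₂ = f₀ · (v − v_e)/(v + v_e).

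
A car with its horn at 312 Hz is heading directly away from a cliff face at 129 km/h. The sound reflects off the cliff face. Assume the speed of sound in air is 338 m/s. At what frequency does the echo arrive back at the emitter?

252 Hz

129 km/h = 35.83 m/s.
The cliff face receives the sound from a moving source: f₁ = f₀ · v/(v + v_e) = 312 × 338/373.83 ≈ 282 Hz.
On the return leg the car is a moving observer: f₂ = f₁ · (v − v_e)/v = 282 × 302.17/338 ≈ 252 Hz.
Equivalently f₂ = f₀ · (v − v_e)/(v + v_e).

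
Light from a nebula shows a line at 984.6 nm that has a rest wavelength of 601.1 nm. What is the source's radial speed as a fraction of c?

0.457

λ'/λ₀ = 1.6380 > 1 (redshift), so the source is receding.
λ'/λ₀ = √((1 + β)/(1 − β)) for a receding source ⇒ β = (r² − 1)/(r² + 1) with r = λ'/λ₀.
β = (2.6830 − 1)/(2.6830 + 1) ≈ 0.457.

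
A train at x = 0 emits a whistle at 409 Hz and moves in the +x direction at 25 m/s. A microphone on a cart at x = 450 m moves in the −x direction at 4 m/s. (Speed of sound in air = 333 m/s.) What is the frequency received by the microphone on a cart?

448 Hz

The observer lies on the +x side, so the source is heading toward the observer and the observer is heading toward the source.
Both move, so f' = f · (v + v_o)/(v − v_s).
f' = 409 × (333 + 4)/(333 − 25) = 409 × 337/308 ≈ 448 Hz.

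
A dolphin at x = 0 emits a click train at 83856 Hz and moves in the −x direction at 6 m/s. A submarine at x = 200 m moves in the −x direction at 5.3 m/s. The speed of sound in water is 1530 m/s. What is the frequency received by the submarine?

The observer lies on the +x side, so the source is heading away from the observer and the observer is heading toward the source.
Both move, so f' = f · (v + v_o)/(v + v_s).
f' = 83856 × (1530 + 5.3)/(1530 + 6) = 83856 × 1535.3/1536 ≈ 83818 Hz.

83818 Hz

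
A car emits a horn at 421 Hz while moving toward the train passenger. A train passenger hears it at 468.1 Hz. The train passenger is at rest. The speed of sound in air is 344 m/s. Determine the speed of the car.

f' = f · v/(v − v_s) ⇒ v_s = v · |1 − f/f'|.
v_s = 344 × |1 − 421/468.1| = 344 × 0.1006 ≈ 35 m/s.

35 m/s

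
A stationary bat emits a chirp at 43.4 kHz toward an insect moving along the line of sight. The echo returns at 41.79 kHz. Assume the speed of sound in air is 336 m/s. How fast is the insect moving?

Double Doppler shift off a moving reflector: f₂ = f₀ · (v + u)/(v − u) (u > 0 toward emitter).
Rearranging, u = v · (f₂ − f₀)/(f₂ + f₀) = 336 × -1.61/85.19 ≈ -6.4 m/s.
So the insect is moving at 6.4 m/s away from the emitter.

6.4 m/s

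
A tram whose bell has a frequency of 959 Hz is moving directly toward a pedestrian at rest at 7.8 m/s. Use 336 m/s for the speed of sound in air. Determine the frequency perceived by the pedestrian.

Moving source, stationary observer: f' = f · v/(v − v_s) since the source is approaching.
f' = 959 × 336/(336 − 7.8) = 959 × 336/328.2 ≈ 982 Hz.

982 Hz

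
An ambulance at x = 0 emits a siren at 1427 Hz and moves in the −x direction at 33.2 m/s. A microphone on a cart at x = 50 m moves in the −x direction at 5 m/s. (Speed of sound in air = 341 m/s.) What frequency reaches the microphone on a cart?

1319 Hz

The observer lies on the +x side, so the source is heading away from the observer and the observer is heading toward the source.
Both move, so f' = f · (v + v_o)/(v + v_s).
f' = 1427 × (341 + 5)/(341 + 33.2) = 1427 × 346/374.2 ≈ 1319 Hz.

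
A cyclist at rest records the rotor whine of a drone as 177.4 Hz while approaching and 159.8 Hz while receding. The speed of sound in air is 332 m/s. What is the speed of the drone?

f₁/f₂ = (v + v_s)/(v − v_s), so v_s = v · (f₁ − f₂)/(f₁ + f₂).
v_s = 332 × (177.4 − 159.8)/(177.4 + 159.8) = 332 × 17.6/337.2 ≈ 17.3 m/s.

17.3 m/s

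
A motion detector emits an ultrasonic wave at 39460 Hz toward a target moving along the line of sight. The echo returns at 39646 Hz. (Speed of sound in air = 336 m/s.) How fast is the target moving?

Double Doppler shift off a moving reflector: f₂ = f₀ · (v + u)/(v − u) (u > 0 toward emitter).
Rearranging, u = v · (f₂ − f₀)/(f₂ + f₀) = 336 × 186/79106 ≈ 0.79 m/s.
So the target is moving at 0.79 m/s toward the emitter.

0.79 m/s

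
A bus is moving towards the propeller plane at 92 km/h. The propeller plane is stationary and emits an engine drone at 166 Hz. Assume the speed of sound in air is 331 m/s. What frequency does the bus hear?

92 km/h = 25.56 m/s.
Only the observer moves, toward the source, so f' = f · (v + v_o)/v.
f' = 166 × (331 + 25.56)/331 = 166 × 356.56/331 ≈ 179 Hz.

179 Hz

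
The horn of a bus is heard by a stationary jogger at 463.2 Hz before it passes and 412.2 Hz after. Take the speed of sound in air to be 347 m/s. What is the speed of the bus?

f₁/f₂ = (v + v_s)/(v − v_s), so v_s = v · (f₁ − f₂)/(f₁ + f₂).
v_s = 347 × (463.2 − 412.2)/(463.2 + 412.2) = 347 × 51.0/875.4 ≈ 20.2 m/s.

20.2 m/s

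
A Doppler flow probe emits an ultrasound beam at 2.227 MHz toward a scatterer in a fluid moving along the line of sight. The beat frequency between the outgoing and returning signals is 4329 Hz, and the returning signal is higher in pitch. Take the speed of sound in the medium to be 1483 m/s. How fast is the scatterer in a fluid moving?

Double Doppler shift off a moving reflector: f₂ = f₀ · (v + u)/(v − u) (u > 0 toward emitter).
Returning signal is higher, so f₂ = f₀ + Δf = 2227000 + 4329 = 2231329 Hz.
Rearranging, u = v · (f₂ − f₀)/(f₂ + f₀) = 1483 × 4329/4458329 ≈ 1.44 m/s.
So the scatterer in a fluid is moving at 1.44 m/s toward the emitter.

1.44 m/s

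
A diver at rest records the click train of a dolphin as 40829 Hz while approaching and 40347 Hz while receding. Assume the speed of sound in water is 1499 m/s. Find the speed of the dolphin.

8.9 m/s

f₁/f₂ = (v + v_s)/(v − v_s), so v_s = v · (f₁ − f₂)/(f₁ + f₂).
v_s = 1499 × (40829 − 40347)/(40829 + 40347) = 1499 × 482/81176 ≈ 8.9 m/s.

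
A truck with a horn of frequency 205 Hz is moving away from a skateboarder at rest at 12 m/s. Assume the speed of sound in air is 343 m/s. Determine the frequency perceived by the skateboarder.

198 Hz

Only the source moves, away from the listener, so f' = f · v/(v + v_s).
f' = 205 × 343/(343 + 12) = 205 × 343/355 ≈ 198 Hz.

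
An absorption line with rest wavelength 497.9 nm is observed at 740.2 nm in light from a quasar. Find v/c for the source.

λ'/λ₀ = 1.4866 > 1 (redshift), so the source is receding.
λ'/λ₀ = √((1 + β)/(1 − β)) for a receding source ⇒ β = (r² − 1)/(r² + 1) with r = λ'/λ₀.
β = (2.2101 − 1)/(2.2101 + 1) ≈ 0.377.

0.377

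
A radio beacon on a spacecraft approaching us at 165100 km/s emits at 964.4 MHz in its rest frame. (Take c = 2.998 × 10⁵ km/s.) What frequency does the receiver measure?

β = v/c = 165100/299800 = 0.5507.
Relativistic Doppler for frequency: f' = f₀ · √((1 + β)/(1 − β)).
f' = 964.4 × √(1.5507/0.4493) = 964.4 × 1.85779 ≈ 1791.7 MHz.

1791.7 MHz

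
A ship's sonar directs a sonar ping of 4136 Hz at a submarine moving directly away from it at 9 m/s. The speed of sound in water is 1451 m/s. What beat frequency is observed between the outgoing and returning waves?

51.0 Hz

At the submarine (a moving observer), f₁ = f₀ · (v − u)/v = 4136 × 1442/1451 ≈ 4110.3 Hz.
The reflection then acts as a moving source: f₂ = f₁ · v/(v + u) ≈ 4085.0 Hz.
Equivalently f₂ = f₀ · (v − u)/(v + u).
Beat frequency: |f₂ − f₀| = 2u·f₀/(v + u) = 2 × 9 × 4136/1460 ≈ 51.0 Hz.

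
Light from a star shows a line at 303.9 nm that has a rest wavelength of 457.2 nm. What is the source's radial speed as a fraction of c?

λ'/λ₀ = 0.6647 < 1 (blueshift), so the source is approaching.
λ'/λ₀ = √((1 − β)/(1 + β)) for an approaching source ⇒ β = (1 − r²)/(1 + r²) with r = λ'/λ₀.
β = (1 − 0.4418)/(1 + 0.4418) ≈ 0.387.

0.387c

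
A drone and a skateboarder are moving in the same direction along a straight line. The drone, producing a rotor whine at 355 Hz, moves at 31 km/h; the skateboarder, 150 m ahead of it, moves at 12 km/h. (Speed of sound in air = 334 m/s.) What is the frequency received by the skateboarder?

31 km/h = 8.611 m/s; 12 km/h = 3.333 m/s.
The skateboarder is ahead, so the drone is moving toward it while the skateboarder is moving away from the drone.
Both move, so f' = f · (v − v_o)/(v − v_s).
f' = 355 × (334 − 3.333)/(334 − 8.611) = 355 × 330.67/325.39 ≈ 361 Hz.

361 Hz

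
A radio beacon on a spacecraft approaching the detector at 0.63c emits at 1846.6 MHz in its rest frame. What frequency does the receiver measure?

3875.8 MHz

Relativistic Doppler for frequency: f' = f₀ · √((1 + β)/(1 − β)).
f' = 1846.6 × √(1.6300/0.3700) = 1846.6 × 2.09891 ≈ 3875.8 MHz.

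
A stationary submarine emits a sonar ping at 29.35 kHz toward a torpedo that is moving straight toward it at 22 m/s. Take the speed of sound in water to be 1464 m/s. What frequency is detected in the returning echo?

The torpedo first receives the wave as a moving observer: f₁ = f₀ · (v + u)/v = 29.35 × (1464 + 22)/1464 ≈ 29.8 kHz.
The reflection then acts as a moving source: f₂ = f₁ · v/(v − u) ≈ 30.2 kHz.

30.2 kHz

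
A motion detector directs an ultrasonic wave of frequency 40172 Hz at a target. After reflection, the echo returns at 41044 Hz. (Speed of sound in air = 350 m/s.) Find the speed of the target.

Double Doppler shift off a moving reflector: f₂ = f₀ · (v + u)/(v − u) (u > 0 toward emitter).
Rearranging, u = v · (f₂ − f₀)/(f₂ + f₀) = 350 × 872/81216 ≈ 3.8 m/s.
So the target is moving at 3.8 m/s toward the emitter.

3.8 m/s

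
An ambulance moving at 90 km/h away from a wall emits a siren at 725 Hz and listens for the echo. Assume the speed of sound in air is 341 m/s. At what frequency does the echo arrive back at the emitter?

626 Hz

90 km/h = 25 m/s.
The wall receives the sound from a moving source: f₁ = f₀ · v/(v + v_e) = 725 × 341/366 ≈ 675 Hz.
On the return leg the ambulance is a moving observer: f₂ = f₁ · (v − v_e)/v = 675 × 316/341 ≈ 626 Hz.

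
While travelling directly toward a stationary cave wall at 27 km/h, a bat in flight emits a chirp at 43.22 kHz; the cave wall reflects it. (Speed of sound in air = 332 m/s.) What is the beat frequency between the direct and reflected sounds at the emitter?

1998 Hz

27 km/h = 7.5 m/s.
The cave wall receives the sound from a moving source: f₁ = f₀ · v/(v − v_e) = 43.22 × 332/324.5 ≈ 44.219 kHz.
On the return leg the bat in flight is a moving observer: f₂ = f₁ · (v + v_e)/v = 44.219 × 339.5/332 ≈ 45.218 kHz.
Equivalently f₂ = f₀ · (v + v_e)/(v − v_e).
Beat against the emitted tone (with f₀ = 43220 Hz): |f₂ − f₀| = 2v_e·f₀/(v − v_e) = 2 × 7.5 × 43220/324.5 ≈ 1998 Hz.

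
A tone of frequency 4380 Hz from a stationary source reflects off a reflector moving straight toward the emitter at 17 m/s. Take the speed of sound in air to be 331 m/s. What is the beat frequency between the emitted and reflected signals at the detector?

474 Hz

At the reflector (a moving observer), f₁ = f₀ · (v + u)/v = 4380 × 348/331 ≈ 4605 Hz.
The reflection then acts as a moving source: f₂ = f₁ · v/(v − u) ≈ 4854 Hz.
Beat frequency: |f₂ − f₀| = 2u·f₀/(v − u) = 2 × 17 × 4380/314 ≈ 474 Hz.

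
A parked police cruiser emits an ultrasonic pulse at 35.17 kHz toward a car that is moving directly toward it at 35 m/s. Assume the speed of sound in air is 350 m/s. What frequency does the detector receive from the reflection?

At the car (a moving observer), f₁ = f₀ · (v + u)/v = 35.17 × 385/350 ≈ 38.7 kHz.
On reflection it acts as a source moving toward the stationary detector: f₂ = f₁ · v/(v − u) = 38.7 × 350/315 ≈ 43.0 kHz.

43.0 kHz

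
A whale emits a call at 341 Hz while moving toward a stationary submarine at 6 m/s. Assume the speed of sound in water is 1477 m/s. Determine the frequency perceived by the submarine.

Moving source, stationary observer: f' = f · v/(v − v_s) since the source is approaching.
f' = 341 × 1477/(1477 − 6) = 341 × 1477/1471 ≈ 342 Hz.

342 Hz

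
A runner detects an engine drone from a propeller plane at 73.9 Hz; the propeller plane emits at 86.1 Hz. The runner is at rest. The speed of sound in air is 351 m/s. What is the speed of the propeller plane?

f' < f, so the propeller plane is receding.
f' = f · v/(v + v_s) ⇒ v_s = v · |1 − f/f'|.
v_s = 351 × |1 − 86.1/73.9| = 351 × 0.1651 ≈ 58 m/s.

58 m/s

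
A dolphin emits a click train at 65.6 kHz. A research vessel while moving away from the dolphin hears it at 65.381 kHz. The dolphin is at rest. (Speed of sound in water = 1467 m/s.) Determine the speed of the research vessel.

f' = f · (v − v_o)/v ⇒ v_o = v · |f'/f − 1|.
v_o = 1467 × |65.381/65.6 − 1| = 1467 × 0.003338 ≈ 4.9 m/s.

4.9 m/s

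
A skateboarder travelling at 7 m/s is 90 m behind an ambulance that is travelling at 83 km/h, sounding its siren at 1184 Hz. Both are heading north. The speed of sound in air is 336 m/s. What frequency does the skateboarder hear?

1131 Hz

83 km/h = 23.06 m/s.
The skateboarder is behind, so the ambulance is moving away from it while the skateboarder is moving toward the ambulance.
General Doppler shift: f' = f · (v + v_o)/(v + v_s).
f' = 1184 × (336 + 7)/(336 + 23.06) = 1184 × 343/359.06 ≈ 1131 Hz.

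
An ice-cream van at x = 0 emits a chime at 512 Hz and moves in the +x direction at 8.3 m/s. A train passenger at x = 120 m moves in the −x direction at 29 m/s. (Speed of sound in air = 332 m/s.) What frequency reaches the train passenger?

The observer lies on the +x side, so the source is heading toward the observer and the observer is heading toward the source.
Both move, so f' = f · (v + v_o)/(v − v_s).
f' = 512 × (332 + 29)/(332 − 8.3) = 512 × 361/323.7 ≈ 571 Hz.

571 Hz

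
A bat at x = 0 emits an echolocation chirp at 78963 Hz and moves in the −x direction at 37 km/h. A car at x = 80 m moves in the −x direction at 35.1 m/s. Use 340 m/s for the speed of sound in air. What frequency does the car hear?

37 km/h = 10.28 m/s.
The observer lies on the +x side, so the source is heading away from the observer and the observer is heading toward the source.
With source receding and observer approaching, f' = f · (v + v_o)/(v + v_s).
f' = 78963 × (340 + 35.1)/(340 + 10.28) = 78963 × 375.1/350.28 ≈ 84559 Hz.

84559 Hz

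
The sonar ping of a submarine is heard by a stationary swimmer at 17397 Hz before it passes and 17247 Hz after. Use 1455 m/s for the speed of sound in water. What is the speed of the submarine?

6.3 m/s

f₁/f₂ = (v + v_s)/(v − v_s), so v_s = v · (f₁ − f₂)/(f₁ + f₂).
v_s = 1455 × (17397 − 17247)/(17397 + 17247) = 1455 × 150/34644 ≈ 6.3 m/s.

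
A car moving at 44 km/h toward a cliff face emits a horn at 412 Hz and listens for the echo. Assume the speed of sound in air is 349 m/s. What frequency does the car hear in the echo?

442 Hz

44 km/h = 12.22 m/s.
The cliff face receives the sound from a moving source: f₁ = f₀ · v/(v − v_e) = 412 × 349/336.78 ≈ 427 Hz.
On the return leg the car is a moving observer: f₂ = f₁ · (v + v_e)/v = 427 × 361.22/349 ≈ 442 Hz.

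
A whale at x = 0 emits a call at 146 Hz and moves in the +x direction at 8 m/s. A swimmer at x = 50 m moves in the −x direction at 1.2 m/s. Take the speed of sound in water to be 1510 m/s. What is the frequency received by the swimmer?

The observer lies on the +x side, so the source is heading toward the observer and the observer is heading toward the source.
With source approaching and observer approaching, f' = f · (v + v_o)/(v − v_s).
f' = 146 × (1510 + 1.2)/(1510 − 8) = 146 × 1511.2/1502 ≈ 147 Hz.

147 Hz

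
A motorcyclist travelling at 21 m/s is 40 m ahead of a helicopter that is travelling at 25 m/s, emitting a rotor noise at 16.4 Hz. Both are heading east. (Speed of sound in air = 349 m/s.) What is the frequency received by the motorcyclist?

16.6 Hz

The motorcyclist is ahead, so the helicopter is moving toward it while the motorcyclist is moving away from the helicopter.
General Doppler shift: f' = f · (v − v_o)/(v − v_s).
f' = 16.4 × (349 − 21)/(349 − 25) = 16.4 × 328/324 ≈ 16.6 Hz.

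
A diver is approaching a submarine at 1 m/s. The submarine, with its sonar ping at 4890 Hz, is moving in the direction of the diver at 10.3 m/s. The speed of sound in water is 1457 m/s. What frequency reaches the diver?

General Doppler shift: f' = f · (v + v_o)/(v − v_s).
f' = 4890 × (1457 + 1)/(1457 − 10.3) = 4890 × 1458/1446.7 ≈ 4928 Hz.

4928 Hz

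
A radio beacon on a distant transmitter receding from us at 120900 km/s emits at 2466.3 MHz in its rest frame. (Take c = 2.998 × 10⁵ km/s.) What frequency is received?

1608.3 MHz

β = v/c = 120900/299800 = 0.4033.
Relativistic Doppler for frequency: f' = f₀ · √((1 − β)/(1 + β)).
f' = 2466.3 × √(0.5967/1.4033) = 2466.3 × 0.65211 ≈ 1608.3 MHz.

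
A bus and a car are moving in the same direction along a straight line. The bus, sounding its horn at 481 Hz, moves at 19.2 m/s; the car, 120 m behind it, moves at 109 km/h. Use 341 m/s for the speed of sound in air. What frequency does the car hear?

496 Hz

109 km/h = 30.28 m/s.
The car is behind, so the bus is moving away from it while the car is moving toward the bus.
General Doppler shift: f' = f · (v + v_o)/(v + v_s).
f' = 481 × (341 + 30.28)/(341 + 19.2) = 481 × 371.28/360.2 ≈ 496 Hz.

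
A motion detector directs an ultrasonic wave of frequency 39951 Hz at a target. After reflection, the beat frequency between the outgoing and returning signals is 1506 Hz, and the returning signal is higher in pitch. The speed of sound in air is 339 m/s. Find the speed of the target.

6.3 m/s

Double Doppler shift off a moving reflector: f₂ = f₀ · (v + u)/(v − u) (u > 0 toward emitter).
Returning signal is higher, so f₂ = f₀ + Δf = 39951 + 1506 = 41457 Hz.
Rearranging, u = v · (f₂ − f₀)/(f₂ + f₀) = 339 × 1506/81408 ≈ 6.3 m/s.
So the target is moving at 6.3 m/s toward the emitter.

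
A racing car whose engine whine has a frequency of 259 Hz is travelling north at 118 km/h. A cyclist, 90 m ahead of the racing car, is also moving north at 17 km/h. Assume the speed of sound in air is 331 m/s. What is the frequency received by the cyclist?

283 Hz

118 km/h = 32.78 m/s; 17 km/h = 4.722 m/s.
The cyclist is ahead, so the racing car is moving toward it while the cyclist is moving away from the racing car.
General Doppler shift: f' = f · (v − v_o)/(v − v_s).
f' = 259 × (331 − 4.722)/(331 − 32.78) = 259 × 326.28/298.22 ≈ 283 Hz.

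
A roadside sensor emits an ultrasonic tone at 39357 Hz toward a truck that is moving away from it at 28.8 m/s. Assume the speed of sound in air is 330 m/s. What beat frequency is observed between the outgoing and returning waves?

The truck first receives the wave as a moving observer: f₁ = f₀ · (v − u)/v = 39357 × (330 − 28.8)/330 ≈ 35922 Hz.
The reflection then acts as a moving source: f₂ = f₁ · v/(v + u) ≈ 33039 Hz.
Equivalently f₂ = f₀ · (v − u)/(v + u).
Beat frequency: |f₂ − f₀| = 2u·f₀/(v + u) = 2 × 28.8 × 39357/358.8 ≈ 6318 Hz.

6318 Hz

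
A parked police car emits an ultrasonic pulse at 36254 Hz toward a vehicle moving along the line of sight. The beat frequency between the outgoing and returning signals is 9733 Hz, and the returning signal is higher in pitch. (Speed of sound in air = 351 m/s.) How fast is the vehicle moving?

Double Doppler shift off a moving reflector: f₂ = f₀ · (v + u)/(v − u) (u > 0 toward emitter).
Returning signal is higher, so f₂ = f₀ + Δf = 36254 + 9733 = 45987 Hz.
Rearranging, u = v · (f₂ − f₀)/(f₂ + f₀) = 351 × 9733/82241 ≈ 42 m/s.
So the vehicle is moving at 42 m/s toward the emitter.

42 m/s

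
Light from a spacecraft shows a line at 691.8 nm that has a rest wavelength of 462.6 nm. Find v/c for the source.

λ'/λ₀ = 1.4955 > 1 (redshift), so the source is receding.
λ'/λ₀ = √((1 + β)/(1 − β)) for a receding source ⇒ β = (r² − 1)/(r² + 1) with r = λ'/λ₀.
β = (2.2364 − 1)/(2.2364 + 1) ≈ 0.382.

0.382c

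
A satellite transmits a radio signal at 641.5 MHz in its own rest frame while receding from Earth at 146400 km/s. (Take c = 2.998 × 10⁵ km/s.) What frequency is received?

376.1 MHz

β = v/c = 146400/299800 = 0.4883.
Relativistic Doppler for frequency: f' = f₀ · √((1 − β)/(1 + β)).
f' = 641.5 × √(0.5117/1.4883) = 641.5 × 0.58634 ≈ 376.1 MHz.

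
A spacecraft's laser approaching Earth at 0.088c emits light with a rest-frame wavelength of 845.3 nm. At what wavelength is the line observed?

773.9 nm

Relativistic Doppler for wavelength: λ' = λ₀ · √((1 − β)/(1 + β)).
λ' = 845.3 × √(0.9120/1.0880) = 845.3 × 0.91555 ≈ 773.9 nm.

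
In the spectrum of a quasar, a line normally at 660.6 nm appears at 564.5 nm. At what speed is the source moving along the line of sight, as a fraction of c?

λ'/λ₀ = 0.8545 < 1 (blueshift), so the source is approaching.
λ'/λ₀ = √((1 − β)/(1 + β)) for an approaching source ⇒ β = (1 − r²)/(1 + r²) with r = λ'/λ₀.
β = (1 − 0.7302)/(1 + 0.7302) ≈ 0.156.

0.156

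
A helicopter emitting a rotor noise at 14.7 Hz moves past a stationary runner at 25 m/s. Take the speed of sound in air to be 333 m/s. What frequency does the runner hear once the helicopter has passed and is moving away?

Receding: f₂ = f · v/(v + v_s) = 14.7 × 333/358 ≈ 13.7 Hz.

13.7 Hz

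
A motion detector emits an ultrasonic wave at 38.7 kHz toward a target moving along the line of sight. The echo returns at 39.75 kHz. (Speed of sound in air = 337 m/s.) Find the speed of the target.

Double Doppler shift off a moving reflector: f₂ = f₀ · (v + u)/(v − u) (u > 0 toward emitter).
Rearranging, u = v · (f₂ − f₀)/(f₂ + f₀) = 337 × 1.05/78.45 ≈ 4.5 m/s.
So the target is moving at 4.5 m/s toward the emitter.

4.5 m/s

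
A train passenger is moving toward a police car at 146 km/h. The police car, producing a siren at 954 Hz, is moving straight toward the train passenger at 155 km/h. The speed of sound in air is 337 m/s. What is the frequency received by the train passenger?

155 km/h = 43.06 m/s; 146 km/h = 40.56 m/s.
Both move, so f' = f · (v + v_o)/(v − v_s).
f' = 954 × (337 + 40.56)/(337 − 43.06) = 954 × 377.56/293.94 ≈ 1225 Hz.

1225 Hz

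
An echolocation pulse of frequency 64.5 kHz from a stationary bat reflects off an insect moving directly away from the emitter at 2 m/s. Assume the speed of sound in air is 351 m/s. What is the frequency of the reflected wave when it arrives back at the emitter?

The insect first receives the wave as a moving observer: f₁ = f₀ · (v − u)/v = 64.5 × (351 − 2)/351 ≈ 64.1 kHz.
The reflection then acts as a moving source: f₂ = f₁ · v/(v + u) ≈ 63.8 kHz.

63.8 kHz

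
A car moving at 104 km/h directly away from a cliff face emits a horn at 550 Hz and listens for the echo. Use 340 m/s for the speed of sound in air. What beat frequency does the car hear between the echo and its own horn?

104 km/h = 28.89 m/s.
The cliff face receives the sound from a moving source: f₁ = f₀ · v/(v + v_e) = 550 × 340/368.89 ≈ 506.9 Hz.
On the return leg the car is a moving observer: f₂ = f₁ · (v − v_e)/v = 506.9 × 311.11/340 ≈ 463.9 Hz.
Beat against the emitted tone: |f₂ − f₀| = 2v_e·f₀/(v + v_e) = 2 × 28.89 × 550/368.89 ≈ 86 Hz.

86 Hz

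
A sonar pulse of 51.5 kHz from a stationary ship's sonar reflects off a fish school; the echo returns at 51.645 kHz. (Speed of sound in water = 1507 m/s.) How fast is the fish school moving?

Double Doppler shift off a moving reflector: f₂ = f₀ · (v + u)/(v − u) (u > 0 toward emitter).
Rearranging, u = v · (f₂ − f₀)/(f₂ + f₀) = 1507 × 0.145/103.145 ≈ 2.12 m/s.
So the fish school is moving at 2.12 m/s toward the emitter.

2.12 m/s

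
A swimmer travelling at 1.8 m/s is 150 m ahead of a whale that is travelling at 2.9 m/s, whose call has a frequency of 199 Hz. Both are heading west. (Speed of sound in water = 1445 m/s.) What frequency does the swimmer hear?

The swimmer is ahead, so the whale is moving toward it while the swimmer is moving away from the whale.
Both move, so f' = f · (v − v_o)/(v − v_s).
f' = 199 × (1445 − 1.8)/(1445 − 2.9) = 199 × 1443.2/1442.1 ≈ 199 Hz.

199 Hz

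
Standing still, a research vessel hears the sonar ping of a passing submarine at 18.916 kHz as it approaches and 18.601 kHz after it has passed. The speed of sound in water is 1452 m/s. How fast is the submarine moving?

12.2 m/s

f₁/f₂ = (v + v_s)/(v − v_s), so v_s = v · (f₁ − f₂)/(f₁ + f₂).
v_s = 1452 × (18.916 − 18.601)/(18.916 + 18.601) = 1452 × 0.315/37.517 ≈ 12.2 m/s.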